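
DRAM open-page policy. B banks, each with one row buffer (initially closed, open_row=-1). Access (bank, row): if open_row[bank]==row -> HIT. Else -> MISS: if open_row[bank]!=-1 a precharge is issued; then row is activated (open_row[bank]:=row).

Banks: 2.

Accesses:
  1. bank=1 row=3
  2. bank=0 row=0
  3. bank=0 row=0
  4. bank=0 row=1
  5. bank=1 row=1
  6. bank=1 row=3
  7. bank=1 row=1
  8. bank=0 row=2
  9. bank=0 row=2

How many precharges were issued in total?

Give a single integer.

Acc 1: bank1 row3 -> MISS (open row3); precharges=0
Acc 2: bank0 row0 -> MISS (open row0); precharges=0
Acc 3: bank0 row0 -> HIT
Acc 4: bank0 row1 -> MISS (open row1); precharges=1
Acc 5: bank1 row1 -> MISS (open row1); precharges=2
Acc 6: bank1 row3 -> MISS (open row3); precharges=3
Acc 7: bank1 row1 -> MISS (open row1); precharges=4
Acc 8: bank0 row2 -> MISS (open row2); precharges=5
Acc 9: bank0 row2 -> HIT

Answer: 5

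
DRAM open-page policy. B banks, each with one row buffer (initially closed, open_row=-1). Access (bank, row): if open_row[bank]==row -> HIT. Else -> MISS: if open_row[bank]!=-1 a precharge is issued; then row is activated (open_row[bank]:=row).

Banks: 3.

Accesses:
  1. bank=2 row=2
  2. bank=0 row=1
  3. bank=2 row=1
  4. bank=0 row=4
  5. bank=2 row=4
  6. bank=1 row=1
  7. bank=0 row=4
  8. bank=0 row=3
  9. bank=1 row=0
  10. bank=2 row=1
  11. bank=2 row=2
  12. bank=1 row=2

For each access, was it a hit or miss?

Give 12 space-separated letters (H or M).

Answer: M M M M M M H M M M M M

Derivation:
Acc 1: bank2 row2 -> MISS (open row2); precharges=0
Acc 2: bank0 row1 -> MISS (open row1); precharges=0
Acc 3: bank2 row1 -> MISS (open row1); precharges=1
Acc 4: bank0 row4 -> MISS (open row4); precharges=2
Acc 5: bank2 row4 -> MISS (open row4); precharges=3
Acc 6: bank1 row1 -> MISS (open row1); precharges=3
Acc 7: bank0 row4 -> HIT
Acc 8: bank0 row3 -> MISS (open row3); precharges=4
Acc 9: bank1 row0 -> MISS (open row0); precharges=5
Acc 10: bank2 row1 -> MISS (open row1); precharges=6
Acc 11: bank2 row2 -> MISS (open row2); precharges=7
Acc 12: bank1 row2 -> MISS (open row2); precharges=8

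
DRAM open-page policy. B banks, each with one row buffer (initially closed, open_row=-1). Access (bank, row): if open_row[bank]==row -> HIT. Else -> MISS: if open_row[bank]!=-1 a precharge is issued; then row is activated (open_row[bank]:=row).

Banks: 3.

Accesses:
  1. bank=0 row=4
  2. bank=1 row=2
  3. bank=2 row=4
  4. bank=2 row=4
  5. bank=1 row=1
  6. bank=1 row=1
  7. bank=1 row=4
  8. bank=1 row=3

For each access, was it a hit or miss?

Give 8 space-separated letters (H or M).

Acc 1: bank0 row4 -> MISS (open row4); precharges=0
Acc 2: bank1 row2 -> MISS (open row2); precharges=0
Acc 3: bank2 row4 -> MISS (open row4); precharges=0
Acc 4: bank2 row4 -> HIT
Acc 5: bank1 row1 -> MISS (open row1); precharges=1
Acc 6: bank1 row1 -> HIT
Acc 7: bank1 row4 -> MISS (open row4); precharges=2
Acc 8: bank1 row3 -> MISS (open row3); precharges=3

Answer: M M M H M H M M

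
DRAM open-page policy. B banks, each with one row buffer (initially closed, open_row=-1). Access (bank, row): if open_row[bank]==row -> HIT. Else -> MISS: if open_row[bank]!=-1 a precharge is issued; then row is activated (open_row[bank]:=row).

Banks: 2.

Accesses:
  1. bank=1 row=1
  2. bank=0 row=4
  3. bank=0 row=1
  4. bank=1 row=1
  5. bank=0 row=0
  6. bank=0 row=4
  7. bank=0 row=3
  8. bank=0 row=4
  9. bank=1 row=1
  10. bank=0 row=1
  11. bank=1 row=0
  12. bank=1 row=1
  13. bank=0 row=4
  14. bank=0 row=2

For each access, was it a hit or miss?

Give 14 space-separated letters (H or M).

Acc 1: bank1 row1 -> MISS (open row1); precharges=0
Acc 2: bank0 row4 -> MISS (open row4); precharges=0
Acc 3: bank0 row1 -> MISS (open row1); precharges=1
Acc 4: bank1 row1 -> HIT
Acc 5: bank0 row0 -> MISS (open row0); precharges=2
Acc 6: bank0 row4 -> MISS (open row4); precharges=3
Acc 7: bank0 row3 -> MISS (open row3); precharges=4
Acc 8: bank0 row4 -> MISS (open row4); precharges=5
Acc 9: bank1 row1 -> HIT
Acc 10: bank0 row1 -> MISS (open row1); precharges=6
Acc 11: bank1 row0 -> MISS (open row0); precharges=7
Acc 12: bank1 row1 -> MISS (open row1); precharges=8
Acc 13: bank0 row4 -> MISS (open row4); precharges=9
Acc 14: bank0 row2 -> MISS (open row2); precharges=10

Answer: M M M H M M M M H M M M M M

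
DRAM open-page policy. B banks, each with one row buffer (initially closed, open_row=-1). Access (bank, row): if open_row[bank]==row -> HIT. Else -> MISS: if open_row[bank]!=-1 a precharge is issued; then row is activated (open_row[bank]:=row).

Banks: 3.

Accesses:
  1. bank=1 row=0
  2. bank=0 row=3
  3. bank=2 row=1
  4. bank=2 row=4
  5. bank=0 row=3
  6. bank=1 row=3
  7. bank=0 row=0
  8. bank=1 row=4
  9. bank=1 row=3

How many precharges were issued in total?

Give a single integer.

Acc 1: bank1 row0 -> MISS (open row0); precharges=0
Acc 2: bank0 row3 -> MISS (open row3); precharges=0
Acc 3: bank2 row1 -> MISS (open row1); precharges=0
Acc 4: bank2 row4 -> MISS (open row4); precharges=1
Acc 5: bank0 row3 -> HIT
Acc 6: bank1 row3 -> MISS (open row3); precharges=2
Acc 7: bank0 row0 -> MISS (open row0); precharges=3
Acc 8: bank1 row4 -> MISS (open row4); precharges=4
Acc 9: bank1 row3 -> MISS (open row3); precharges=5

Answer: 5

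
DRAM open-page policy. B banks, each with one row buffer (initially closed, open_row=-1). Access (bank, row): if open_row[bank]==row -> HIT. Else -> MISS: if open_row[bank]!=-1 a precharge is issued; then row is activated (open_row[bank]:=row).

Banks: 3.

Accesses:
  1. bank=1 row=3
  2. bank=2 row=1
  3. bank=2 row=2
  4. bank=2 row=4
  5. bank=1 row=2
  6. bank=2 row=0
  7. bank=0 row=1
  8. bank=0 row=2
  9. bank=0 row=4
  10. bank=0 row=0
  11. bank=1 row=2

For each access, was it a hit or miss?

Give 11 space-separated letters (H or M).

Answer: M M M M M M M M M M H

Derivation:
Acc 1: bank1 row3 -> MISS (open row3); precharges=0
Acc 2: bank2 row1 -> MISS (open row1); precharges=0
Acc 3: bank2 row2 -> MISS (open row2); precharges=1
Acc 4: bank2 row4 -> MISS (open row4); precharges=2
Acc 5: bank1 row2 -> MISS (open row2); precharges=3
Acc 6: bank2 row0 -> MISS (open row0); precharges=4
Acc 7: bank0 row1 -> MISS (open row1); precharges=4
Acc 8: bank0 row2 -> MISS (open row2); precharges=5
Acc 9: bank0 row4 -> MISS (open row4); precharges=6
Acc 10: bank0 row0 -> MISS (open row0); precharges=7
Acc 11: bank1 row2 -> HIT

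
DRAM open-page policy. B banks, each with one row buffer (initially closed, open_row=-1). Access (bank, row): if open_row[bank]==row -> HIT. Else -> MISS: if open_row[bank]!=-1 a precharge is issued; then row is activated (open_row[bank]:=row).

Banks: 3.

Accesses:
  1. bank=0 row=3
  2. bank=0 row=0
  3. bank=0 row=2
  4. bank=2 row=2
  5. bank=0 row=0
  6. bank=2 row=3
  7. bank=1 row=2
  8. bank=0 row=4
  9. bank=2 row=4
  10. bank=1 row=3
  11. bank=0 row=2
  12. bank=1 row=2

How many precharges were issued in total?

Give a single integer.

Answer: 9

Derivation:
Acc 1: bank0 row3 -> MISS (open row3); precharges=0
Acc 2: bank0 row0 -> MISS (open row0); precharges=1
Acc 3: bank0 row2 -> MISS (open row2); precharges=2
Acc 4: bank2 row2 -> MISS (open row2); precharges=2
Acc 5: bank0 row0 -> MISS (open row0); precharges=3
Acc 6: bank2 row3 -> MISS (open row3); precharges=4
Acc 7: bank1 row2 -> MISS (open row2); precharges=4
Acc 8: bank0 row4 -> MISS (open row4); precharges=5
Acc 9: bank2 row4 -> MISS (open row4); precharges=6
Acc 10: bank1 row3 -> MISS (open row3); precharges=7
Acc 11: bank0 row2 -> MISS (open row2); precharges=8
Acc 12: bank1 row2 -> MISS (open row2); precharges=9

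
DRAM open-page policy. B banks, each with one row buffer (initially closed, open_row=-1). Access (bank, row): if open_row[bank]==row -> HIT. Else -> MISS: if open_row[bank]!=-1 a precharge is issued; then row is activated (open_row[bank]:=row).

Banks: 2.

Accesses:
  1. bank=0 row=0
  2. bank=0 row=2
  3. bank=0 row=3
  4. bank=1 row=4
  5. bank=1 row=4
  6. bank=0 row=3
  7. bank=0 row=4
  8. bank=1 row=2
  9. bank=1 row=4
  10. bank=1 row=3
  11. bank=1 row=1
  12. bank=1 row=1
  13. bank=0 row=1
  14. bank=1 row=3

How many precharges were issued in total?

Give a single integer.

Answer: 9

Derivation:
Acc 1: bank0 row0 -> MISS (open row0); precharges=0
Acc 2: bank0 row2 -> MISS (open row2); precharges=1
Acc 3: bank0 row3 -> MISS (open row3); precharges=2
Acc 4: bank1 row4 -> MISS (open row4); precharges=2
Acc 5: bank1 row4 -> HIT
Acc 6: bank0 row3 -> HIT
Acc 7: bank0 row4 -> MISS (open row4); precharges=3
Acc 8: bank1 row2 -> MISS (open row2); precharges=4
Acc 9: bank1 row4 -> MISS (open row4); precharges=5
Acc 10: bank1 row3 -> MISS (open row3); precharges=6
Acc 11: bank1 row1 -> MISS (open row1); precharges=7
Acc 12: bank1 row1 -> HIT
Acc 13: bank0 row1 -> MISS (open row1); precharges=8
Acc 14: bank1 row3 -> MISS (open row3); precharges=9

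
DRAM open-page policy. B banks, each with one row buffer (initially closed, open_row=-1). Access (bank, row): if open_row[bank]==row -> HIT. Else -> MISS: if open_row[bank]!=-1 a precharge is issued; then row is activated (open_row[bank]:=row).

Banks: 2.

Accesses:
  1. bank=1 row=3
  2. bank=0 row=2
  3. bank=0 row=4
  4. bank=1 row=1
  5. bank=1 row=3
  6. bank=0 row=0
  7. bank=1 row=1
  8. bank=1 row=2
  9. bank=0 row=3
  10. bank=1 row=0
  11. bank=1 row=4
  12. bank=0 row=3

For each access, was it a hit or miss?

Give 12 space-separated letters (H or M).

Acc 1: bank1 row3 -> MISS (open row3); precharges=0
Acc 2: bank0 row2 -> MISS (open row2); precharges=0
Acc 3: bank0 row4 -> MISS (open row4); precharges=1
Acc 4: bank1 row1 -> MISS (open row1); precharges=2
Acc 5: bank1 row3 -> MISS (open row3); precharges=3
Acc 6: bank0 row0 -> MISS (open row0); precharges=4
Acc 7: bank1 row1 -> MISS (open row1); precharges=5
Acc 8: bank1 row2 -> MISS (open row2); precharges=6
Acc 9: bank0 row3 -> MISS (open row3); precharges=7
Acc 10: bank1 row0 -> MISS (open row0); precharges=8
Acc 11: bank1 row4 -> MISS (open row4); precharges=9
Acc 12: bank0 row3 -> HIT

Answer: M M M M M M M M M M M H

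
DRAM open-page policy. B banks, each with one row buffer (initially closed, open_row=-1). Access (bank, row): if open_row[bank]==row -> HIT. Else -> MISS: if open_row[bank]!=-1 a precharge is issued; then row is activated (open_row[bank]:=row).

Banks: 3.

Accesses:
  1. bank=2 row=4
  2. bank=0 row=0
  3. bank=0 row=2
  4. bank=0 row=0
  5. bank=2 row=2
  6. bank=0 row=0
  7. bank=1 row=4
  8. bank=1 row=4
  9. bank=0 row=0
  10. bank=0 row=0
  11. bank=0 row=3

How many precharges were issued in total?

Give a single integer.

Answer: 4

Derivation:
Acc 1: bank2 row4 -> MISS (open row4); precharges=0
Acc 2: bank0 row0 -> MISS (open row0); precharges=0
Acc 3: bank0 row2 -> MISS (open row2); precharges=1
Acc 4: bank0 row0 -> MISS (open row0); precharges=2
Acc 5: bank2 row2 -> MISS (open row2); precharges=3
Acc 6: bank0 row0 -> HIT
Acc 7: bank1 row4 -> MISS (open row4); precharges=3
Acc 8: bank1 row4 -> HIT
Acc 9: bank0 row0 -> HIT
Acc 10: bank0 row0 -> HIT
Acc 11: bank0 row3 -> MISS (open row3); precharges=4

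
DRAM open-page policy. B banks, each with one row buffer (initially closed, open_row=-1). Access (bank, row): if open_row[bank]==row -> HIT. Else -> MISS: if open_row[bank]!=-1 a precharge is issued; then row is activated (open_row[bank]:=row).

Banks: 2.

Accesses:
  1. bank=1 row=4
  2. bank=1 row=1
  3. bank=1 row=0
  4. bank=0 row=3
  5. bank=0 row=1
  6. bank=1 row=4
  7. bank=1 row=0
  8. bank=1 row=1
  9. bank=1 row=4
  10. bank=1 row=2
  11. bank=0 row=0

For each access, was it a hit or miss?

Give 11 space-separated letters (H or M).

Answer: M M M M M M M M M M M

Derivation:
Acc 1: bank1 row4 -> MISS (open row4); precharges=0
Acc 2: bank1 row1 -> MISS (open row1); precharges=1
Acc 3: bank1 row0 -> MISS (open row0); precharges=2
Acc 4: bank0 row3 -> MISS (open row3); precharges=2
Acc 5: bank0 row1 -> MISS (open row1); precharges=3
Acc 6: bank1 row4 -> MISS (open row4); precharges=4
Acc 7: bank1 row0 -> MISS (open row0); precharges=5
Acc 8: bank1 row1 -> MISS (open row1); precharges=6
Acc 9: bank1 row4 -> MISS (open row4); precharges=7
Acc 10: bank1 row2 -> MISS (open row2); precharges=8
Acc 11: bank0 row0 -> MISS (open row0); precharges=9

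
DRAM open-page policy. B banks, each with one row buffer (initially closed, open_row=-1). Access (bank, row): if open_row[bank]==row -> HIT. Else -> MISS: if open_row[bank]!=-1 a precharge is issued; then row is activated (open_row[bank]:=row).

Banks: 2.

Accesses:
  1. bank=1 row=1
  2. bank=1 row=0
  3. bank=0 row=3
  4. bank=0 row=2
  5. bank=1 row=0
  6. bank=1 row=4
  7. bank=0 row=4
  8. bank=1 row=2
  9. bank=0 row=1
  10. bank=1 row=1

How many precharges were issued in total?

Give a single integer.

Answer: 7

Derivation:
Acc 1: bank1 row1 -> MISS (open row1); precharges=0
Acc 2: bank1 row0 -> MISS (open row0); precharges=1
Acc 3: bank0 row3 -> MISS (open row3); precharges=1
Acc 4: bank0 row2 -> MISS (open row2); precharges=2
Acc 5: bank1 row0 -> HIT
Acc 6: bank1 row4 -> MISS (open row4); precharges=3
Acc 7: bank0 row4 -> MISS (open row4); precharges=4
Acc 8: bank1 row2 -> MISS (open row2); precharges=5
Acc 9: bank0 row1 -> MISS (open row1); precharges=6
Acc 10: bank1 row1 -> MISS (open row1); precharges=7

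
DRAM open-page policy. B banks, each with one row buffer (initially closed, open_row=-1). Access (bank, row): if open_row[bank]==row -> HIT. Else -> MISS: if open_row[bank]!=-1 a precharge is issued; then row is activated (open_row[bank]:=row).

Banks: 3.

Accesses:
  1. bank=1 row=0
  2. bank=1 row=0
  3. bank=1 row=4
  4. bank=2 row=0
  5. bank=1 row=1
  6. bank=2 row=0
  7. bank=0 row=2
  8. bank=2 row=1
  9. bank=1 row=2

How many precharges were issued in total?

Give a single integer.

Acc 1: bank1 row0 -> MISS (open row0); precharges=0
Acc 2: bank1 row0 -> HIT
Acc 3: bank1 row4 -> MISS (open row4); precharges=1
Acc 4: bank2 row0 -> MISS (open row0); precharges=1
Acc 5: bank1 row1 -> MISS (open row1); precharges=2
Acc 6: bank2 row0 -> HIT
Acc 7: bank0 row2 -> MISS (open row2); precharges=2
Acc 8: bank2 row1 -> MISS (open row1); precharges=3
Acc 9: bank1 row2 -> MISS (open row2); precharges=4

Answer: 4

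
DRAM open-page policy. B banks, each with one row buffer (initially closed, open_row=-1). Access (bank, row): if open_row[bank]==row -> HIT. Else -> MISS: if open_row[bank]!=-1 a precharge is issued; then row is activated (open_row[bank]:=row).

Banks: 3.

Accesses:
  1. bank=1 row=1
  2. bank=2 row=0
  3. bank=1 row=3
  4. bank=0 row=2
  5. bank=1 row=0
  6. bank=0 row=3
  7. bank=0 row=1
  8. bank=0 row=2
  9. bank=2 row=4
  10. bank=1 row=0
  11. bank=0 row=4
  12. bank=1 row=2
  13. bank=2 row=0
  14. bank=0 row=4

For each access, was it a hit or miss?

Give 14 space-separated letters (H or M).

Acc 1: bank1 row1 -> MISS (open row1); precharges=0
Acc 2: bank2 row0 -> MISS (open row0); precharges=0
Acc 3: bank1 row3 -> MISS (open row3); precharges=1
Acc 4: bank0 row2 -> MISS (open row2); precharges=1
Acc 5: bank1 row0 -> MISS (open row0); precharges=2
Acc 6: bank0 row3 -> MISS (open row3); precharges=3
Acc 7: bank0 row1 -> MISS (open row1); precharges=4
Acc 8: bank0 row2 -> MISS (open row2); precharges=5
Acc 9: bank2 row4 -> MISS (open row4); precharges=6
Acc 10: bank1 row0 -> HIT
Acc 11: bank0 row4 -> MISS (open row4); precharges=7
Acc 12: bank1 row2 -> MISS (open row2); precharges=8
Acc 13: bank2 row0 -> MISS (open row0); precharges=9
Acc 14: bank0 row4 -> HIT

Answer: M M M M M M M M M H M M M H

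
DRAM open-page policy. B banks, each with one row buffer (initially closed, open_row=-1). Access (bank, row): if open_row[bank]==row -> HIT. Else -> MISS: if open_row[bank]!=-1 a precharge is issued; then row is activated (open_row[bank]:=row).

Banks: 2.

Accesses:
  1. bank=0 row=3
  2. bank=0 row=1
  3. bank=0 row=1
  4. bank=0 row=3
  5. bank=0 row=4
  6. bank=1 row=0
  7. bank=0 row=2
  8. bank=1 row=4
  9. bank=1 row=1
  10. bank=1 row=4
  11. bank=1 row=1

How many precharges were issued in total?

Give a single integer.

Acc 1: bank0 row3 -> MISS (open row3); precharges=0
Acc 2: bank0 row1 -> MISS (open row1); precharges=1
Acc 3: bank0 row1 -> HIT
Acc 4: bank0 row3 -> MISS (open row3); precharges=2
Acc 5: bank0 row4 -> MISS (open row4); precharges=3
Acc 6: bank1 row0 -> MISS (open row0); precharges=3
Acc 7: bank0 row2 -> MISS (open row2); precharges=4
Acc 8: bank1 row4 -> MISS (open row4); precharges=5
Acc 9: bank1 row1 -> MISS (open row1); precharges=6
Acc 10: bank1 row4 -> MISS (open row4); precharges=7
Acc 11: bank1 row1 -> MISS (open row1); precharges=8

Answer: 8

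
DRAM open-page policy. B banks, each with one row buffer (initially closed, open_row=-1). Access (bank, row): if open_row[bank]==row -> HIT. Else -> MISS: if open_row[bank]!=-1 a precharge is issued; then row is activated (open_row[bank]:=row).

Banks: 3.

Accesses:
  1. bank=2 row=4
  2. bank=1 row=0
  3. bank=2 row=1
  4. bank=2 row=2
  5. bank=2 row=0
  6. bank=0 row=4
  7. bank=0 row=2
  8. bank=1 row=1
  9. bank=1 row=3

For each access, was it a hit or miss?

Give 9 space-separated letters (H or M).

Acc 1: bank2 row4 -> MISS (open row4); precharges=0
Acc 2: bank1 row0 -> MISS (open row0); precharges=0
Acc 3: bank2 row1 -> MISS (open row1); precharges=1
Acc 4: bank2 row2 -> MISS (open row2); precharges=2
Acc 5: bank2 row0 -> MISS (open row0); precharges=3
Acc 6: bank0 row4 -> MISS (open row4); precharges=3
Acc 7: bank0 row2 -> MISS (open row2); precharges=4
Acc 8: bank1 row1 -> MISS (open row1); precharges=5
Acc 9: bank1 row3 -> MISS (open row3); precharges=6

Answer: M M M M M M M M M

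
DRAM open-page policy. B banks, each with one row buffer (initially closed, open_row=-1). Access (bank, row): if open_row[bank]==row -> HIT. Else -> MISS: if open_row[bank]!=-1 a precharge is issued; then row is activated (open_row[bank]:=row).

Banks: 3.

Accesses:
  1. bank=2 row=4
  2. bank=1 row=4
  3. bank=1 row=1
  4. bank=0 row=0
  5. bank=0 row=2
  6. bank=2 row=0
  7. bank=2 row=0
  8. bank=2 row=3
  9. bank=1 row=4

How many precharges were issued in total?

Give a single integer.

Acc 1: bank2 row4 -> MISS (open row4); precharges=0
Acc 2: bank1 row4 -> MISS (open row4); precharges=0
Acc 3: bank1 row1 -> MISS (open row1); precharges=1
Acc 4: bank0 row0 -> MISS (open row0); precharges=1
Acc 5: bank0 row2 -> MISS (open row2); precharges=2
Acc 6: bank2 row0 -> MISS (open row0); precharges=3
Acc 7: bank2 row0 -> HIT
Acc 8: bank2 row3 -> MISS (open row3); precharges=4
Acc 9: bank1 row4 -> MISS (open row4); precharges=5

Answer: 5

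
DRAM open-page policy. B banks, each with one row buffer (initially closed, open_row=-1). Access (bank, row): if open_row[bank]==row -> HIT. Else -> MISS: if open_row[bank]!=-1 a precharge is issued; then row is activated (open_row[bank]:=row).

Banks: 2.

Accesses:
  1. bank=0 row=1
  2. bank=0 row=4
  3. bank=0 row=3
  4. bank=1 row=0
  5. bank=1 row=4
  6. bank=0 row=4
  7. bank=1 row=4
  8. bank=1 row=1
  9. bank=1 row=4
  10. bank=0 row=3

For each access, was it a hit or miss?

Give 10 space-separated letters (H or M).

Acc 1: bank0 row1 -> MISS (open row1); precharges=0
Acc 2: bank0 row4 -> MISS (open row4); precharges=1
Acc 3: bank0 row3 -> MISS (open row3); precharges=2
Acc 4: bank1 row0 -> MISS (open row0); precharges=2
Acc 5: bank1 row4 -> MISS (open row4); precharges=3
Acc 6: bank0 row4 -> MISS (open row4); precharges=4
Acc 7: bank1 row4 -> HIT
Acc 8: bank1 row1 -> MISS (open row1); precharges=5
Acc 9: bank1 row4 -> MISS (open row4); precharges=6
Acc 10: bank0 row3 -> MISS (open row3); precharges=7

Answer: M M M M M M H M M M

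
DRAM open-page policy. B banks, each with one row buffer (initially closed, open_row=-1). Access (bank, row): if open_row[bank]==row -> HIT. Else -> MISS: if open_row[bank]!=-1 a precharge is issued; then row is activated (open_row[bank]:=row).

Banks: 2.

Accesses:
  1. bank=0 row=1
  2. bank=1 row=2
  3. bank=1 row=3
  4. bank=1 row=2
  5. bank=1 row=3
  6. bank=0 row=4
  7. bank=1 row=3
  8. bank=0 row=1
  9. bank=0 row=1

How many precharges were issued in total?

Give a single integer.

Acc 1: bank0 row1 -> MISS (open row1); precharges=0
Acc 2: bank1 row2 -> MISS (open row2); precharges=0
Acc 3: bank1 row3 -> MISS (open row3); precharges=1
Acc 4: bank1 row2 -> MISS (open row2); precharges=2
Acc 5: bank1 row3 -> MISS (open row3); precharges=3
Acc 6: bank0 row4 -> MISS (open row4); precharges=4
Acc 7: bank1 row3 -> HIT
Acc 8: bank0 row1 -> MISS (open row1); precharges=5
Acc 9: bank0 row1 -> HIT

Answer: 5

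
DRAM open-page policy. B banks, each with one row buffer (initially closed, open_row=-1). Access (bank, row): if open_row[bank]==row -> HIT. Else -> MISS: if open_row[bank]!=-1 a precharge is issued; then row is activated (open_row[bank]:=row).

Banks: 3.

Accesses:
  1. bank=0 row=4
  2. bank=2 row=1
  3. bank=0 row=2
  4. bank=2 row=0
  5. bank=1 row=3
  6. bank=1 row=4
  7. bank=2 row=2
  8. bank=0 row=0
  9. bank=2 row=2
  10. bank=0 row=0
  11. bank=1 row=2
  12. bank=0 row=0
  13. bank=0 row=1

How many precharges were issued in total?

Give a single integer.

Answer: 7

Derivation:
Acc 1: bank0 row4 -> MISS (open row4); precharges=0
Acc 2: bank2 row1 -> MISS (open row1); precharges=0
Acc 3: bank0 row2 -> MISS (open row2); precharges=1
Acc 4: bank2 row0 -> MISS (open row0); precharges=2
Acc 5: bank1 row3 -> MISS (open row3); precharges=2
Acc 6: bank1 row4 -> MISS (open row4); precharges=3
Acc 7: bank2 row2 -> MISS (open row2); precharges=4
Acc 8: bank0 row0 -> MISS (open row0); precharges=5
Acc 9: bank2 row2 -> HIT
Acc 10: bank0 row0 -> HIT
Acc 11: bank1 row2 -> MISS (open row2); precharges=6
Acc 12: bank0 row0 -> HIT
Acc 13: bank0 row1 -> MISS (open row1); precharges=7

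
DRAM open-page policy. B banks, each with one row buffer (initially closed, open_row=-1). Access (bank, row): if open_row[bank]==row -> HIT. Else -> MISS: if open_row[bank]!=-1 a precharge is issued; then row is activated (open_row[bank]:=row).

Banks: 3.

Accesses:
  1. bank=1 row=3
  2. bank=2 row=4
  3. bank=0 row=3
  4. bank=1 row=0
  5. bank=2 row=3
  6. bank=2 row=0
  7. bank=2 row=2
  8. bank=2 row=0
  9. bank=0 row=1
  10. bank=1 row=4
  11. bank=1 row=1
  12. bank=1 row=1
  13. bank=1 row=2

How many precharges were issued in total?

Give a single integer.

Acc 1: bank1 row3 -> MISS (open row3); precharges=0
Acc 2: bank2 row4 -> MISS (open row4); precharges=0
Acc 3: bank0 row3 -> MISS (open row3); precharges=0
Acc 4: bank1 row0 -> MISS (open row0); precharges=1
Acc 5: bank2 row3 -> MISS (open row3); precharges=2
Acc 6: bank2 row0 -> MISS (open row0); precharges=3
Acc 7: bank2 row2 -> MISS (open row2); precharges=4
Acc 8: bank2 row0 -> MISS (open row0); precharges=5
Acc 9: bank0 row1 -> MISS (open row1); precharges=6
Acc 10: bank1 row4 -> MISS (open row4); precharges=7
Acc 11: bank1 row1 -> MISS (open row1); precharges=8
Acc 12: bank1 row1 -> HIT
Acc 13: bank1 row2 -> MISS (open row2); precharges=9

Answer: 9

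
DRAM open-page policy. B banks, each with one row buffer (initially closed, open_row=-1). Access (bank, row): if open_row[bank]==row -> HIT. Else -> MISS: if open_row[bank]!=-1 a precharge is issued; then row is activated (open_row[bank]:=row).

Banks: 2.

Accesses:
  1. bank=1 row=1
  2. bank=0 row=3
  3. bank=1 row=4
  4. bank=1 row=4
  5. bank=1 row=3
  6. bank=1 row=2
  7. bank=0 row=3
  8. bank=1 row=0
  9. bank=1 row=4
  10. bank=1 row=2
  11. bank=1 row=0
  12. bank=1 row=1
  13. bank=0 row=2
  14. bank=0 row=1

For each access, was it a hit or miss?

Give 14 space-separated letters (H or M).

Answer: M M M H M M H M M M M M M M

Derivation:
Acc 1: bank1 row1 -> MISS (open row1); precharges=0
Acc 2: bank0 row3 -> MISS (open row3); precharges=0
Acc 3: bank1 row4 -> MISS (open row4); precharges=1
Acc 4: bank1 row4 -> HIT
Acc 5: bank1 row3 -> MISS (open row3); precharges=2
Acc 6: bank1 row2 -> MISS (open row2); precharges=3
Acc 7: bank0 row3 -> HIT
Acc 8: bank1 row0 -> MISS (open row0); precharges=4
Acc 9: bank1 row4 -> MISS (open row4); precharges=5
Acc 10: bank1 row2 -> MISS (open row2); precharges=6
Acc 11: bank1 row0 -> MISS (open row0); precharges=7
Acc 12: bank1 row1 -> MISS (open row1); precharges=8
Acc 13: bank0 row2 -> MISS (open row2); precharges=9
Acc 14: bank0 row1 -> MISS (open row1); precharges=10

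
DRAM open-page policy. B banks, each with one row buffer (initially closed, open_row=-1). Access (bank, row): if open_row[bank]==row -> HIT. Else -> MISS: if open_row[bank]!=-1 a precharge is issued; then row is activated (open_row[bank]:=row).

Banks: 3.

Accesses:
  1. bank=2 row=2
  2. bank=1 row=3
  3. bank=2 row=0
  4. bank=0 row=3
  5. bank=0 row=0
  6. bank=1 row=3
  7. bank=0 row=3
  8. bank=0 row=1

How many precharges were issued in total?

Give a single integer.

Answer: 4

Derivation:
Acc 1: bank2 row2 -> MISS (open row2); precharges=0
Acc 2: bank1 row3 -> MISS (open row3); precharges=0
Acc 3: bank2 row0 -> MISS (open row0); precharges=1
Acc 4: bank0 row3 -> MISS (open row3); precharges=1
Acc 5: bank0 row0 -> MISS (open row0); precharges=2
Acc 6: bank1 row3 -> HIT
Acc 7: bank0 row3 -> MISS (open row3); precharges=3
Acc 8: bank0 row1 -> MISS (open row1); precharges=4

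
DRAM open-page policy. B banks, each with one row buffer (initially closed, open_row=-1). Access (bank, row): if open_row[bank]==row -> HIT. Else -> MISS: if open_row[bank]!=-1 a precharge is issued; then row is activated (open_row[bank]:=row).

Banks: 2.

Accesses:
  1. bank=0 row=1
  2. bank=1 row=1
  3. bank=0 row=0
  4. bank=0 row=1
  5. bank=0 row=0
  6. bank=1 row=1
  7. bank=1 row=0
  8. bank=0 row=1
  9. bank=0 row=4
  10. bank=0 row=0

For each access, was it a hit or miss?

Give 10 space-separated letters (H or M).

Acc 1: bank0 row1 -> MISS (open row1); precharges=0
Acc 2: bank1 row1 -> MISS (open row1); precharges=0
Acc 3: bank0 row0 -> MISS (open row0); precharges=1
Acc 4: bank0 row1 -> MISS (open row1); precharges=2
Acc 5: bank0 row0 -> MISS (open row0); precharges=3
Acc 6: bank1 row1 -> HIT
Acc 7: bank1 row0 -> MISS (open row0); precharges=4
Acc 8: bank0 row1 -> MISS (open row1); precharges=5
Acc 9: bank0 row4 -> MISS (open row4); precharges=6
Acc 10: bank0 row0 -> MISS (open row0); precharges=7

Answer: M M M M M H M M M M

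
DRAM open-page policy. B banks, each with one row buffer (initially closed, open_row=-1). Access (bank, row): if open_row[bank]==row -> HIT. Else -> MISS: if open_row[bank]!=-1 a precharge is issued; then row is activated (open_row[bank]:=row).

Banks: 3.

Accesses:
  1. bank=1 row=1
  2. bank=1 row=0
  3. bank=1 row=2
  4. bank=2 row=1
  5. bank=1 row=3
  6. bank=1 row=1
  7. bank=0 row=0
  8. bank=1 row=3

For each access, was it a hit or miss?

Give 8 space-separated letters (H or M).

Acc 1: bank1 row1 -> MISS (open row1); precharges=0
Acc 2: bank1 row0 -> MISS (open row0); precharges=1
Acc 3: bank1 row2 -> MISS (open row2); precharges=2
Acc 4: bank2 row1 -> MISS (open row1); precharges=2
Acc 5: bank1 row3 -> MISS (open row3); precharges=3
Acc 6: bank1 row1 -> MISS (open row1); precharges=4
Acc 7: bank0 row0 -> MISS (open row0); precharges=4
Acc 8: bank1 row3 -> MISS (open row3); precharges=5

Answer: M M M M M M M M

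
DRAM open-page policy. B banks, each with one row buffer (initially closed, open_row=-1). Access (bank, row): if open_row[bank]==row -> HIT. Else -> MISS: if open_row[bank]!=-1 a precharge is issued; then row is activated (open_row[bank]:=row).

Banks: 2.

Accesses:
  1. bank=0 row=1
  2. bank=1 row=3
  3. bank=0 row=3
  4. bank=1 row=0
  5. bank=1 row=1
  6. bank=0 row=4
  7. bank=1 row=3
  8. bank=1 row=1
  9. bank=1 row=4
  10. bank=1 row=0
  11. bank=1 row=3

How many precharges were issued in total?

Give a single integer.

Answer: 9

Derivation:
Acc 1: bank0 row1 -> MISS (open row1); precharges=0
Acc 2: bank1 row3 -> MISS (open row3); precharges=0
Acc 3: bank0 row3 -> MISS (open row3); precharges=1
Acc 4: bank1 row0 -> MISS (open row0); precharges=2
Acc 5: bank1 row1 -> MISS (open row1); precharges=3
Acc 6: bank0 row4 -> MISS (open row4); precharges=4
Acc 7: bank1 row3 -> MISS (open row3); precharges=5
Acc 8: bank1 row1 -> MISS (open row1); precharges=6
Acc 9: bank1 row4 -> MISS (open row4); precharges=7
Acc 10: bank1 row0 -> MISS (open row0); precharges=8
Acc 11: bank1 row3 -> MISS (open row3); precharges=9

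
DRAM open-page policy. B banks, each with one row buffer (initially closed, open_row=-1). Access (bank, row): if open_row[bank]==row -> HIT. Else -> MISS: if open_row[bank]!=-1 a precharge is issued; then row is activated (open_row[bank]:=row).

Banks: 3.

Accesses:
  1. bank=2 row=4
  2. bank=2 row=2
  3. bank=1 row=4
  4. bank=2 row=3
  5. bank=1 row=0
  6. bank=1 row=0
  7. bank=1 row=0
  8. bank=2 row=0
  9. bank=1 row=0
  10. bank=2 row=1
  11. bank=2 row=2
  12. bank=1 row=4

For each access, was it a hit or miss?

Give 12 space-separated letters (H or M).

Answer: M M M M M H H M H M M M

Derivation:
Acc 1: bank2 row4 -> MISS (open row4); precharges=0
Acc 2: bank2 row2 -> MISS (open row2); precharges=1
Acc 3: bank1 row4 -> MISS (open row4); precharges=1
Acc 4: bank2 row3 -> MISS (open row3); precharges=2
Acc 5: bank1 row0 -> MISS (open row0); precharges=3
Acc 6: bank1 row0 -> HIT
Acc 7: bank1 row0 -> HIT
Acc 8: bank2 row0 -> MISS (open row0); precharges=4
Acc 9: bank1 row0 -> HIT
Acc 10: bank2 row1 -> MISS (open row1); precharges=5
Acc 11: bank2 row2 -> MISS (open row2); precharges=6
Acc 12: bank1 row4 -> MISS (open row4); precharges=7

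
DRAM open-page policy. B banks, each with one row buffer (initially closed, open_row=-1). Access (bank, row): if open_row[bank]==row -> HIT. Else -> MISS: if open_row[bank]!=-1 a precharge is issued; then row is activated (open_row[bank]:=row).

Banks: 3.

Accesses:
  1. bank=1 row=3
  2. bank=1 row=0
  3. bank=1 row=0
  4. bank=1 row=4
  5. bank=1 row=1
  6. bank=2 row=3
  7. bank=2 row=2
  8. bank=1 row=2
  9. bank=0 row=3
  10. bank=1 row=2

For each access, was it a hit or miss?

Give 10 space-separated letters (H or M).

Answer: M M H M M M M M M H

Derivation:
Acc 1: bank1 row3 -> MISS (open row3); precharges=0
Acc 2: bank1 row0 -> MISS (open row0); precharges=1
Acc 3: bank1 row0 -> HIT
Acc 4: bank1 row4 -> MISS (open row4); precharges=2
Acc 5: bank1 row1 -> MISS (open row1); precharges=3
Acc 6: bank2 row3 -> MISS (open row3); precharges=3
Acc 7: bank2 row2 -> MISS (open row2); precharges=4
Acc 8: bank1 row2 -> MISS (open row2); precharges=5
Acc 9: bank0 row3 -> MISS (open row3); precharges=5
Acc 10: bank1 row2 -> HIT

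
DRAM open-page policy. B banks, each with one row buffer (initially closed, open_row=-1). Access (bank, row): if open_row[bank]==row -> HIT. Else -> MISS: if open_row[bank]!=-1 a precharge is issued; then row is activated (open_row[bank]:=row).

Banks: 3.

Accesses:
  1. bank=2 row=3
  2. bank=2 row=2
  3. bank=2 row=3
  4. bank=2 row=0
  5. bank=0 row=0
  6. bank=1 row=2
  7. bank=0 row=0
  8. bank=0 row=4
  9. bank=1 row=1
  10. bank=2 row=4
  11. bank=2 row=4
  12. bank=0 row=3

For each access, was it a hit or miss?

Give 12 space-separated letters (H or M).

Answer: M M M M M M H M M M H M

Derivation:
Acc 1: bank2 row3 -> MISS (open row3); precharges=0
Acc 2: bank2 row2 -> MISS (open row2); precharges=1
Acc 3: bank2 row3 -> MISS (open row3); precharges=2
Acc 4: bank2 row0 -> MISS (open row0); precharges=3
Acc 5: bank0 row0 -> MISS (open row0); precharges=3
Acc 6: bank1 row2 -> MISS (open row2); precharges=3
Acc 7: bank0 row0 -> HIT
Acc 8: bank0 row4 -> MISS (open row4); precharges=4
Acc 9: bank1 row1 -> MISS (open row1); precharges=5
Acc 10: bank2 row4 -> MISS (open row4); precharges=6
Acc 11: bank2 row4 -> HIT
Acc 12: bank0 row3 -> MISS (open row3); precharges=7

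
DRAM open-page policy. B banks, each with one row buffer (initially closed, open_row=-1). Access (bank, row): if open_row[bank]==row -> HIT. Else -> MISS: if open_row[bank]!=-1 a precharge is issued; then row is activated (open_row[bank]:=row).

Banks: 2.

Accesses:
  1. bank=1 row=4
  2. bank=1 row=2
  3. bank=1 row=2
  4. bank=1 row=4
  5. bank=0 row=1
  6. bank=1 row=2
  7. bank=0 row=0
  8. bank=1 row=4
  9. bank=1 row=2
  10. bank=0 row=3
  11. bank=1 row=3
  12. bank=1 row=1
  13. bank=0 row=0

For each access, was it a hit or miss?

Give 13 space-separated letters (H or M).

Answer: M M H M M M M M M M M M M

Derivation:
Acc 1: bank1 row4 -> MISS (open row4); precharges=0
Acc 2: bank1 row2 -> MISS (open row2); precharges=1
Acc 3: bank1 row2 -> HIT
Acc 4: bank1 row4 -> MISS (open row4); precharges=2
Acc 5: bank0 row1 -> MISS (open row1); precharges=2
Acc 6: bank1 row2 -> MISS (open row2); precharges=3
Acc 7: bank0 row0 -> MISS (open row0); precharges=4
Acc 8: bank1 row4 -> MISS (open row4); precharges=5
Acc 9: bank1 row2 -> MISS (open row2); precharges=6
Acc 10: bank0 row3 -> MISS (open row3); precharges=7
Acc 11: bank1 row3 -> MISS (open row3); precharges=8
Acc 12: bank1 row1 -> MISS (open row1); precharges=9
Acc 13: bank0 row0 -> MISS (open row0); precharges=10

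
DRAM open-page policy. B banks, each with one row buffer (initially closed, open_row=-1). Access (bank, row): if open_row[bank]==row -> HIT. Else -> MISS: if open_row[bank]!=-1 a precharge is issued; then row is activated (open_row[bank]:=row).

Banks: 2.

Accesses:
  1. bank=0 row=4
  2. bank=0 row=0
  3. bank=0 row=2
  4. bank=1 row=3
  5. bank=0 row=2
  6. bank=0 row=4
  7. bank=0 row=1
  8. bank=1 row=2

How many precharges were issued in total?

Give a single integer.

Acc 1: bank0 row4 -> MISS (open row4); precharges=0
Acc 2: bank0 row0 -> MISS (open row0); precharges=1
Acc 3: bank0 row2 -> MISS (open row2); precharges=2
Acc 4: bank1 row3 -> MISS (open row3); precharges=2
Acc 5: bank0 row2 -> HIT
Acc 6: bank0 row4 -> MISS (open row4); precharges=3
Acc 7: bank0 row1 -> MISS (open row1); precharges=4
Acc 8: bank1 row2 -> MISS (open row2); precharges=5

Answer: 5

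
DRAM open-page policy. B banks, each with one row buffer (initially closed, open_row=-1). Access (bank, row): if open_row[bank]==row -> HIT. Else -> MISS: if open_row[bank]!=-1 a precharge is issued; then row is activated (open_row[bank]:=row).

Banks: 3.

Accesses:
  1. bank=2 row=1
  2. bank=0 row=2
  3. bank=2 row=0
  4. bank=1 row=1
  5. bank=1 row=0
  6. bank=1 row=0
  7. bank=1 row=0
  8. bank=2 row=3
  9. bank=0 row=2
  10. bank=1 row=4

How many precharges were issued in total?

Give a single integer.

Acc 1: bank2 row1 -> MISS (open row1); precharges=0
Acc 2: bank0 row2 -> MISS (open row2); precharges=0
Acc 3: bank2 row0 -> MISS (open row0); precharges=1
Acc 4: bank1 row1 -> MISS (open row1); precharges=1
Acc 5: bank1 row0 -> MISS (open row0); precharges=2
Acc 6: bank1 row0 -> HIT
Acc 7: bank1 row0 -> HIT
Acc 8: bank2 row3 -> MISS (open row3); precharges=3
Acc 9: bank0 row2 -> HIT
Acc 10: bank1 row4 -> MISS (open row4); precharges=4

Answer: 4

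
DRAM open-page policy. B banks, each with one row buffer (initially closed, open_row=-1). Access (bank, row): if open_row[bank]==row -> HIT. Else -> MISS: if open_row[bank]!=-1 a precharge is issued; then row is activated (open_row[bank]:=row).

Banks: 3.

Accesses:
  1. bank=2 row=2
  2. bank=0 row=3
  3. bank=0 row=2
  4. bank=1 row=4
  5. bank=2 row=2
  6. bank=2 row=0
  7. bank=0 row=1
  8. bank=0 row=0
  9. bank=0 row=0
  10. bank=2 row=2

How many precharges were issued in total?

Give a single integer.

Answer: 5

Derivation:
Acc 1: bank2 row2 -> MISS (open row2); precharges=0
Acc 2: bank0 row3 -> MISS (open row3); precharges=0
Acc 3: bank0 row2 -> MISS (open row2); precharges=1
Acc 4: bank1 row4 -> MISS (open row4); precharges=1
Acc 5: bank2 row2 -> HIT
Acc 6: bank2 row0 -> MISS (open row0); precharges=2
Acc 7: bank0 row1 -> MISS (open row1); precharges=3
Acc 8: bank0 row0 -> MISS (open row0); precharges=4
Acc 9: bank0 row0 -> HIT
Acc 10: bank2 row2 -> MISS (open row2); precharges=5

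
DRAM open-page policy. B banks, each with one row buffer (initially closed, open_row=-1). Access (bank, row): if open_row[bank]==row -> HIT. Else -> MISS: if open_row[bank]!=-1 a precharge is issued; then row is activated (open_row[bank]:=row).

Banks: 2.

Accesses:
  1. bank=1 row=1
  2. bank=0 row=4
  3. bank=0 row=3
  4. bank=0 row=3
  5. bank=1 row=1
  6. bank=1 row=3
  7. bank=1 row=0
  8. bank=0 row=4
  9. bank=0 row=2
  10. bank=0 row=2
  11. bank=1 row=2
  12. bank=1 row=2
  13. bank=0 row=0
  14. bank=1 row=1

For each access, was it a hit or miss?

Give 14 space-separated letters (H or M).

Acc 1: bank1 row1 -> MISS (open row1); precharges=0
Acc 2: bank0 row4 -> MISS (open row4); precharges=0
Acc 3: bank0 row3 -> MISS (open row3); precharges=1
Acc 4: bank0 row3 -> HIT
Acc 5: bank1 row1 -> HIT
Acc 6: bank1 row3 -> MISS (open row3); precharges=2
Acc 7: bank1 row0 -> MISS (open row0); precharges=3
Acc 8: bank0 row4 -> MISS (open row4); precharges=4
Acc 9: bank0 row2 -> MISS (open row2); precharges=5
Acc 10: bank0 row2 -> HIT
Acc 11: bank1 row2 -> MISS (open row2); precharges=6
Acc 12: bank1 row2 -> HIT
Acc 13: bank0 row0 -> MISS (open row0); precharges=7
Acc 14: bank1 row1 -> MISS (open row1); precharges=8

Answer: M M M H H M M M M H M H M M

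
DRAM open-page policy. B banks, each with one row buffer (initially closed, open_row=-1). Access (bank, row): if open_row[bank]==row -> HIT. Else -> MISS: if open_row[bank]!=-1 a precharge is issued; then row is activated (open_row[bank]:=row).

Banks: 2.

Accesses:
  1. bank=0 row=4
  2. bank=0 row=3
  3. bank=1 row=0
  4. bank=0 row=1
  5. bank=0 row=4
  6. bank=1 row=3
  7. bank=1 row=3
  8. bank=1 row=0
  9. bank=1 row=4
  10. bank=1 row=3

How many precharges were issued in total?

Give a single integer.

Answer: 7

Derivation:
Acc 1: bank0 row4 -> MISS (open row4); precharges=0
Acc 2: bank0 row3 -> MISS (open row3); precharges=1
Acc 3: bank1 row0 -> MISS (open row0); precharges=1
Acc 4: bank0 row1 -> MISS (open row1); precharges=2
Acc 5: bank0 row4 -> MISS (open row4); precharges=3
Acc 6: bank1 row3 -> MISS (open row3); precharges=4
Acc 7: bank1 row3 -> HIT
Acc 8: bank1 row0 -> MISS (open row0); precharges=5
Acc 9: bank1 row4 -> MISS (open row4); precharges=6
Acc 10: bank1 row3 -> MISS (open row3); precharges=7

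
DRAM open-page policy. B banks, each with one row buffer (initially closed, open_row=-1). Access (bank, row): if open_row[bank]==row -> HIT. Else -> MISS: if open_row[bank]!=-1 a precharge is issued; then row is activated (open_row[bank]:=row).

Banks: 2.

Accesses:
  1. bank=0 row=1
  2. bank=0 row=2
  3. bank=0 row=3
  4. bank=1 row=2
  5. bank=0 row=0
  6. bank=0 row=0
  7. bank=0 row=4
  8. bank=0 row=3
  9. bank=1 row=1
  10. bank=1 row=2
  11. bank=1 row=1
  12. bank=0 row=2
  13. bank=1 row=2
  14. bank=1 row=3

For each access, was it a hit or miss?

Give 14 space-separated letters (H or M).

Answer: M M M M M H M M M M M M M M

Derivation:
Acc 1: bank0 row1 -> MISS (open row1); precharges=0
Acc 2: bank0 row2 -> MISS (open row2); precharges=1
Acc 3: bank0 row3 -> MISS (open row3); precharges=2
Acc 4: bank1 row2 -> MISS (open row2); precharges=2
Acc 5: bank0 row0 -> MISS (open row0); precharges=3
Acc 6: bank0 row0 -> HIT
Acc 7: bank0 row4 -> MISS (open row4); precharges=4
Acc 8: bank0 row3 -> MISS (open row3); precharges=5
Acc 9: bank1 row1 -> MISS (open row1); precharges=6
Acc 10: bank1 row2 -> MISS (open row2); precharges=7
Acc 11: bank1 row1 -> MISS (open row1); precharges=8
Acc 12: bank0 row2 -> MISS (open row2); precharges=9
Acc 13: bank1 row2 -> MISS (open row2); precharges=10
Acc 14: bank1 row3 -> MISS (open row3); precharges=11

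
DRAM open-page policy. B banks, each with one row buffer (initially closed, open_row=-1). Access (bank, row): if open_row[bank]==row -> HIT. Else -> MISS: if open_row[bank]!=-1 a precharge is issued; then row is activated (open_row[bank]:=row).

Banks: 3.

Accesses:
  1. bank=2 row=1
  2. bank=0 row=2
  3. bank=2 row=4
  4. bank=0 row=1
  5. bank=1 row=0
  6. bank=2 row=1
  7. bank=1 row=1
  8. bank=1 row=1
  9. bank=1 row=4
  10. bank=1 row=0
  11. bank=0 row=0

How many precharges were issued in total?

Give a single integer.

Acc 1: bank2 row1 -> MISS (open row1); precharges=0
Acc 2: bank0 row2 -> MISS (open row2); precharges=0
Acc 3: bank2 row4 -> MISS (open row4); precharges=1
Acc 4: bank0 row1 -> MISS (open row1); precharges=2
Acc 5: bank1 row0 -> MISS (open row0); precharges=2
Acc 6: bank2 row1 -> MISS (open row1); precharges=3
Acc 7: bank1 row1 -> MISS (open row1); precharges=4
Acc 8: bank1 row1 -> HIT
Acc 9: bank1 row4 -> MISS (open row4); precharges=5
Acc 10: bank1 row0 -> MISS (open row0); precharges=6
Acc 11: bank0 row0 -> MISS (open row0); precharges=7

Answer: 7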